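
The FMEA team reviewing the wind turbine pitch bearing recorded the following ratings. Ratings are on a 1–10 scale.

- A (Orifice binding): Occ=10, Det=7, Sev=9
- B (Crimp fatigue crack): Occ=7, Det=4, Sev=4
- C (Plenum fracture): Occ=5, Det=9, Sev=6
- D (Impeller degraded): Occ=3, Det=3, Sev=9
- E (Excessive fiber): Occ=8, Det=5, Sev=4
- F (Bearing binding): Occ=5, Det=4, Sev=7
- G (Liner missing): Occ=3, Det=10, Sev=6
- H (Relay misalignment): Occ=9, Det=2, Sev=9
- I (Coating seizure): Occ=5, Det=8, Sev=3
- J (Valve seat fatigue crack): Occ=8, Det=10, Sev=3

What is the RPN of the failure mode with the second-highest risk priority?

RPN = Severity × Occurrence × Detection:
  A: 9 × 10 × 7 = 630
  B: 4 × 7 × 4 = 112
  C: 6 × 5 × 9 = 270
  D: 9 × 3 × 3 = 81
  E: 4 × 8 × 5 = 160
  F: 7 × 5 × 4 = 140
  G: 6 × 3 × 10 = 180
  H: 9 × 9 × 2 = 162
  I: 3 × 5 × 8 = 120
  J: 3 × 8 × 10 = 240
Sorted descending: 630, 270, 240, 180, 162, 160, 140, 120, 112, 81.
The second-highest RPN is 270 (C).

270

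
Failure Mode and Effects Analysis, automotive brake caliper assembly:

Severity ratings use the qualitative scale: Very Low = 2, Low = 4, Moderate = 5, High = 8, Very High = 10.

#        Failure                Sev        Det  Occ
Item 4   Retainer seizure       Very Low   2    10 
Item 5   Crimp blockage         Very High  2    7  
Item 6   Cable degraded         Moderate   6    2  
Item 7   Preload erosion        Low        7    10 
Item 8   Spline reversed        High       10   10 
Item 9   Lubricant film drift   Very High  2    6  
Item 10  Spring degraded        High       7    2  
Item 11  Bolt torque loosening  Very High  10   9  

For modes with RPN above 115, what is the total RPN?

RPN = Severity × Occurrence × Detection:
  Item 4: 2 × 10 × 2 = 40
  Item 5: 10 × 7 × 2 = 140
  Item 6: 5 × 2 × 6 = 60
  Item 7: 4 × 10 × 7 = 280
  Item 8: 8 × 10 × 10 = 800
  Item 9: 10 × 6 × 2 = 120
  Item 10: 8 × 2 × 7 = 112
  Item 11: 10 × 9 × 10 = 900
RPN > 115: Item 5 (140), Item 7 (280), Item 8 (800), Item 9 (120), Item 11 (900).
Sum: 140 + 280 + 800 + 120 + 900 = 2240.

2240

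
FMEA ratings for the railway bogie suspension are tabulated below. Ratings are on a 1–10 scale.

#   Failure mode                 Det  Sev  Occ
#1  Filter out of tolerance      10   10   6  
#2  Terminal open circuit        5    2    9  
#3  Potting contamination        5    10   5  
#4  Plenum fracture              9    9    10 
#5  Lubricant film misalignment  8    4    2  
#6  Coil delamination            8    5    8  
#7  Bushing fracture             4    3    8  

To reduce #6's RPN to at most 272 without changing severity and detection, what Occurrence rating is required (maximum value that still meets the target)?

#6: S=5, O=8, D=8 → current RPN = 320.
Fixed product = 40. Need 40 × O ≤ 272, so O ≤ 272/40 = 6.80.
Maximum integer Occurrence rating = 6 (gives RPN 240; O=7 would give 280 > 272).

6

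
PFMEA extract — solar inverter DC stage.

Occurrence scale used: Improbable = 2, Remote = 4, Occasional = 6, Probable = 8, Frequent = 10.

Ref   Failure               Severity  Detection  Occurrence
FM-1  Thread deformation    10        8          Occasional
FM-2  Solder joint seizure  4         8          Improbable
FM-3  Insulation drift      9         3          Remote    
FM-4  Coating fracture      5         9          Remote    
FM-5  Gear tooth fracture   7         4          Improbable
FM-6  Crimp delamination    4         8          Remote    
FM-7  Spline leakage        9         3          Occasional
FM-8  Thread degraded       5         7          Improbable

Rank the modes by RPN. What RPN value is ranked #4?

128

RPN = Severity × Occurrence × Detection:
  FM-1: 10 × 6 × 8 = 480
  FM-2: 4 × 2 × 8 = 64
  FM-3: 9 × 4 × 3 = 108
  FM-4: 5 × 4 × 9 = 180
  FM-5: 7 × 2 × 4 = 56
  FM-6: 4 × 4 × 8 = 128
  FM-7: 9 × 6 × 3 = 162
  FM-8: 5 × 2 × 7 = 70
Sorted descending: 480, 180, 162, 128, 108, 70, 64, 56.
The fourth-highest RPN is 128 (FM-6).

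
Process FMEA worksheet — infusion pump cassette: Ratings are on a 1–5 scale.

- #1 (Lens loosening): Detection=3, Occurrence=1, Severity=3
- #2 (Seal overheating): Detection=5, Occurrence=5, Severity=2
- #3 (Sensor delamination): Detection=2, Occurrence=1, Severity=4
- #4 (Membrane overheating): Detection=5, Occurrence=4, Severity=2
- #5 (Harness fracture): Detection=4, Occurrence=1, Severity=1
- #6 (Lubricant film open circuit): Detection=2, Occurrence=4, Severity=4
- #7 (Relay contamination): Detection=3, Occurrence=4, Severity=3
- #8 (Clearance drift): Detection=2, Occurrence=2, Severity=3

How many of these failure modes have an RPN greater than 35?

RPN = Severity × Occurrence × Detection:
  #1: 3 × 1 × 3 = 9
  #2: 2 × 5 × 5 = 50
  #3: 4 × 1 × 2 = 8
  #4: 2 × 4 × 5 = 40
  #5: 1 × 1 × 4 = 4
  #6: 4 × 4 × 2 = 32
  #7: 3 × 4 × 3 = 36
  #8: 3 × 2 × 2 = 12
Modes with RPN > 35: #2 (50), #4 (40), #7 (36) → 3.

3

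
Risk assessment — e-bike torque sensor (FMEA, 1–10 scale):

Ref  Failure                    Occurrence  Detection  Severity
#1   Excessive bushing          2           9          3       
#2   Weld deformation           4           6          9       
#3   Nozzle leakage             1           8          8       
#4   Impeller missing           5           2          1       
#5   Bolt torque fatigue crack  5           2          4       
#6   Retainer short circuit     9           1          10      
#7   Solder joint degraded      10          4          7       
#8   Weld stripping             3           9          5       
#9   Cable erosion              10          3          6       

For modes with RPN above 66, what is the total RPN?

RPN = Severity × Occurrence × Detection:
  #1: 3 × 2 × 9 = 54
  #2: 9 × 4 × 6 = 216
  #3: 8 × 1 × 8 = 64
  #4: 1 × 5 × 2 = 10
  #5: 4 × 5 × 2 = 40
  #6: 10 × 9 × 1 = 90
  #7: 7 × 10 × 4 = 280
  #8: 5 × 3 × 9 = 135
  #9: 6 × 10 × 3 = 180
RPN > 66: #2 (216), #6 (90), #7 (280), #8 (135), #9 (180).
Sum: 216 + 90 + 280 + 135 + 180 = 901.

901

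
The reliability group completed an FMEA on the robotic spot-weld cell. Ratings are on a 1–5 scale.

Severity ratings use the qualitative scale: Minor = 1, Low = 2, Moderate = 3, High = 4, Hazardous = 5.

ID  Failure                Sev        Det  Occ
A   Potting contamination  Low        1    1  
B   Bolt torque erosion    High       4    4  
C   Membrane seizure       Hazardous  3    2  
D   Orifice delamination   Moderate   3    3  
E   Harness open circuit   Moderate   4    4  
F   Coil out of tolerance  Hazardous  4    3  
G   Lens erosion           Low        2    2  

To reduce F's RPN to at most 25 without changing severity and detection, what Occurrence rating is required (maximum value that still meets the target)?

1

F: S=5, O=3, D=4 → current RPN = 60.
Fixed product = 20. Need 20 × O ≤ 25, so O ≤ 25/20 = 1.25.
Maximum integer Occurrence rating = 1 (gives RPN 20; O=2 would give 40 > 25).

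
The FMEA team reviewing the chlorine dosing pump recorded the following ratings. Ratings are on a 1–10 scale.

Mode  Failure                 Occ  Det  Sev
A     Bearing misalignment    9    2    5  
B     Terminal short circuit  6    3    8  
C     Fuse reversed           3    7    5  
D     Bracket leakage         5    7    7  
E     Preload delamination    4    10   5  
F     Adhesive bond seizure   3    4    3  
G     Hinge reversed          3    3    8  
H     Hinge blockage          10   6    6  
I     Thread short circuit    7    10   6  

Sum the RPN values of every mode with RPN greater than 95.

RPN = Severity × Occurrence × Detection:
  A: 5 × 9 × 2 = 90
  B: 8 × 6 × 3 = 144
  C: 5 × 3 × 7 = 105
  D: 7 × 5 × 7 = 245
  E: 5 × 4 × 10 = 200
  F: 3 × 3 × 4 = 36
  G: 8 × 3 × 3 = 72
  H: 6 × 10 × 6 = 360
  I: 6 × 7 × 10 = 420
RPN > 95: B (144), C (105), D (245), E (200), H (360), I (420).
Sum: 144 + 105 + 245 + 200 + 360 + 420 = 1474.

1474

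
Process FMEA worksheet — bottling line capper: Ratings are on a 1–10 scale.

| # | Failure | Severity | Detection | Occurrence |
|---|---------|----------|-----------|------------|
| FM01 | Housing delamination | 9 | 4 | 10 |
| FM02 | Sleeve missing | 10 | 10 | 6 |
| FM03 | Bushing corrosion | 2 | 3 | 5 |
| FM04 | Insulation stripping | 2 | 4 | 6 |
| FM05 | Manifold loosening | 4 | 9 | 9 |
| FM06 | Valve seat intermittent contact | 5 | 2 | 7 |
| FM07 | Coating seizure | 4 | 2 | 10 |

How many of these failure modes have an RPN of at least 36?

RPN = Severity × Occurrence × Detection:
  FM01: 9 × 10 × 4 = 360
  FM02: 10 × 6 × 10 = 600
  FM03: 2 × 5 × 3 = 30
  FM04: 2 × 6 × 4 = 48
  FM05: 4 × 9 × 9 = 324
  FM06: 5 × 7 × 2 = 70
  FM07: 4 × 10 × 2 = 80
Modes with RPN ≥ 36: FM01 (360), FM02 (600), FM04 (48), FM05 (324), FM06 (70), FM07 (80) → 6.

6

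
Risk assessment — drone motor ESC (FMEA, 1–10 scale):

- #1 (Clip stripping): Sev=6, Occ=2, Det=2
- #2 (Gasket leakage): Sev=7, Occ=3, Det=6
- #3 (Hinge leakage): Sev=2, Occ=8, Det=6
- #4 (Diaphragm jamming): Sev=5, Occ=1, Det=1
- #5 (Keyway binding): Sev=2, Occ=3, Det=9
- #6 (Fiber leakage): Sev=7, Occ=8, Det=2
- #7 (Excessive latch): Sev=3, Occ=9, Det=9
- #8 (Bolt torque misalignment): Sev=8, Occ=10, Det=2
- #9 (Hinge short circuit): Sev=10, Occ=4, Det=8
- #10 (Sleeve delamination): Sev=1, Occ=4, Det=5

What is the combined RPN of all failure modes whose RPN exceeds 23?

RPN = Severity × Occurrence × Detection:
  #1: 6 × 2 × 2 = 24
  #2: 7 × 3 × 6 = 126
  #3: 2 × 8 × 6 = 96
  #4: 5 × 1 × 1 = 5
  #5: 2 × 3 × 9 = 54
  #6: 7 × 8 × 2 = 112
  #7: 3 × 9 × 9 = 243
  #8: 8 × 10 × 2 = 160
  #9: 10 × 4 × 8 = 320
  #10: 1 × 4 × 5 = 20
RPN > 23: #1 (24), #2 (126), #3 (96), #5 (54), #6 (112), #7 (243), #8 (160), #9 (320).
Sum: 24 + 126 + 96 + 54 + 112 + 243 + 160 + 320 = 1135.

1135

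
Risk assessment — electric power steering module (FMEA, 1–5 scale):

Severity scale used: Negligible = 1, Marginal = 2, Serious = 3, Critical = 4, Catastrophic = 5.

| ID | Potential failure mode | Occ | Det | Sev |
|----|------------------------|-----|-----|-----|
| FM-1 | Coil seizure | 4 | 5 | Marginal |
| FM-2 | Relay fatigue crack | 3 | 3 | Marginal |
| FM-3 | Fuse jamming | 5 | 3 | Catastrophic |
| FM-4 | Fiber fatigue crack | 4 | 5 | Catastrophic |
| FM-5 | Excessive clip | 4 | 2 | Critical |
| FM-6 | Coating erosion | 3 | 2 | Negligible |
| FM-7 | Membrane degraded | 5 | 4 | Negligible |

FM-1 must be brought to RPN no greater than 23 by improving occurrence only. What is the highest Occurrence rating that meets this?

FM-1: S=2, O=4, D=5 → current RPN = 40.
Fixed product = 10. Need 10 × O ≤ 23, so O ≤ 23/10 = 2.30.
Maximum integer Occurrence rating = 2 (gives RPN 20; O=3 would give 30 > 23).

2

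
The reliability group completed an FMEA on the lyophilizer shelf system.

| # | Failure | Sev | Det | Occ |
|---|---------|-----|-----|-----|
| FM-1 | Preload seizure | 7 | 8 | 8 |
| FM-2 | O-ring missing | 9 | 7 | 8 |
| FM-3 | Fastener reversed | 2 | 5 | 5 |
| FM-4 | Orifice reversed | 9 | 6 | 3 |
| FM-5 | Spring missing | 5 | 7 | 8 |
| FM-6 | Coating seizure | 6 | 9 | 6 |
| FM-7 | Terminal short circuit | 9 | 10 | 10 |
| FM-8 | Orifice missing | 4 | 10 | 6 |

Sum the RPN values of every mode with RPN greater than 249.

2456

RPN = Severity × Occurrence × Detection:
  FM-1: 7 × 8 × 8 = 448
  FM-2: 9 × 8 × 7 = 504
  FM-3: 2 × 5 × 5 = 50
  FM-4: 9 × 3 × 6 = 162
  FM-5: 5 × 8 × 7 = 280
  FM-6: 6 × 6 × 9 = 324
  FM-7: 9 × 10 × 10 = 900
  FM-8: 4 × 6 × 10 = 240
RPN > 249: FM-1 (448), FM-2 (504), FM-5 (280), FM-6 (324), FM-7 (900).
Sum: 448 + 504 + 280 + 324 + 900 = 2456.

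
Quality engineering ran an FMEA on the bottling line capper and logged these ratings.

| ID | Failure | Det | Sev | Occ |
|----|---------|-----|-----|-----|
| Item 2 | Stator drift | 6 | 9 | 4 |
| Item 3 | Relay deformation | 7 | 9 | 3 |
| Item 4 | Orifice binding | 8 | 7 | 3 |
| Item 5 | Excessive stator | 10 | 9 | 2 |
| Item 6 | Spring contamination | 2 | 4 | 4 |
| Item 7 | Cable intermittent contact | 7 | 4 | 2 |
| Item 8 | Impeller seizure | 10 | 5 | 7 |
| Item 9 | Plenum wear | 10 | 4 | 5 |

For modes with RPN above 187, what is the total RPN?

955

RPN = Severity × Occurrence × Detection:
  Item 2: 9 × 4 × 6 = 216
  Item 3: 9 × 3 × 7 = 189
  Item 4: 7 × 3 × 8 = 168
  Item 5: 9 × 2 × 10 = 180
  Item 6: 4 × 4 × 2 = 32
  Item 7: 4 × 2 × 7 = 56
  Item 8: 5 × 7 × 10 = 350
  Item 9: 4 × 5 × 10 = 200
RPN > 187: Item 2 (216), Item 3 (189), Item 8 (350), Item 9 (200).
Sum: 216 + 189 + 350 + 200 = 955.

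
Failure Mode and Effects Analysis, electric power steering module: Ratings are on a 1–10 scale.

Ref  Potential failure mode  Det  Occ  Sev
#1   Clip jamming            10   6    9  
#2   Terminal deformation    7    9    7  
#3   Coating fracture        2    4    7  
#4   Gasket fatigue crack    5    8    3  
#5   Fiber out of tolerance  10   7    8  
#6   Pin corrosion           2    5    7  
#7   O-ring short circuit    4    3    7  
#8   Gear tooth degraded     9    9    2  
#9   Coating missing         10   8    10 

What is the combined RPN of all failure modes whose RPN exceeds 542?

1360

RPN = Severity × Occurrence × Detection:
  #1: 9 × 6 × 10 = 540
  #2: 7 × 9 × 7 = 441
  #3: 7 × 4 × 2 = 56
  #4: 3 × 8 × 5 = 120
  #5: 8 × 7 × 10 = 560
  #6: 7 × 5 × 2 = 70
  #7: 7 × 3 × 4 = 84
  #8: 2 × 9 × 9 = 162
  #9: 10 × 8 × 10 = 800
RPN > 542: #5 (560), #9 (800).
Sum: 560 + 800 = 1360.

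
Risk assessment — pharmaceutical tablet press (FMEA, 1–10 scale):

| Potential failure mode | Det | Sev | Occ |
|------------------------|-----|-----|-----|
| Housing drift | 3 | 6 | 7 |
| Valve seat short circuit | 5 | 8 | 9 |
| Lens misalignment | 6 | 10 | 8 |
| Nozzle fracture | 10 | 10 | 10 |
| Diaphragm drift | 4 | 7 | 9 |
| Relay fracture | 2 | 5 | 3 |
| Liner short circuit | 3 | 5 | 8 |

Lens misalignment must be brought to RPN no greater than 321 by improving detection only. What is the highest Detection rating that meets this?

4

Lens misalignment: S=10, O=8, D=6 → current RPN = 480.
Fixed product = 80. Need 80 × D ≤ 321, so D ≤ 321/80 = 4.01.
Maximum integer Detection rating = 4 (gives RPN 320; D=5 would give 400 > 321).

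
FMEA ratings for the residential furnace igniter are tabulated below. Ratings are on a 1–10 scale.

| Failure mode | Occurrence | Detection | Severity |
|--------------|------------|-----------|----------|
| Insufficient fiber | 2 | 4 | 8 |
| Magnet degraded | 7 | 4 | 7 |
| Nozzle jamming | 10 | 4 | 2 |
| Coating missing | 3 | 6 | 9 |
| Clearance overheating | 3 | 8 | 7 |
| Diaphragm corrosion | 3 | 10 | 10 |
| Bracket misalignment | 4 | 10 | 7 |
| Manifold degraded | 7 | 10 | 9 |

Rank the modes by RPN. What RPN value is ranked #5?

168

RPN = Severity × Occurrence × Detection:
  Insufficient fiber: 8 × 2 × 4 = 64
  Magnet degraded: 7 × 7 × 4 = 196
  Nozzle jamming: 2 × 10 × 4 = 80
  Coating missing: 9 × 3 × 6 = 162
  Clearance overheating: 7 × 3 × 8 = 168
  Diaphragm corrosion: 10 × 3 × 10 = 300
  Bracket misalignment: 7 × 4 × 10 = 280
  Manifold degraded: 9 × 7 × 10 = 630
Sorted descending: 630, 300, 280, 196, 168, 162, 80, 64.
The fifth-highest RPN is 168 (Clearance overheating).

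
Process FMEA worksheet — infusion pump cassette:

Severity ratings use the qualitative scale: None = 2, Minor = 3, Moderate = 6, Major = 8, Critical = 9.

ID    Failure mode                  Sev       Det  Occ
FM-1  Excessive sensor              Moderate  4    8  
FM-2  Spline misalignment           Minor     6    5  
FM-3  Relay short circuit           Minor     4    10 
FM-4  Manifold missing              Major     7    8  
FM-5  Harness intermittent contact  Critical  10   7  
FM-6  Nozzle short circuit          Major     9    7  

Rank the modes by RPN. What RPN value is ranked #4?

RPN = Severity × Occurrence × Detection:
  FM-1: 6 × 8 × 4 = 192
  FM-2: 3 × 5 × 6 = 90
  FM-3: 3 × 10 × 4 = 120
  FM-4: 8 × 8 × 7 = 448
  FM-5: 9 × 7 × 10 = 630
  FM-6: 8 × 7 × 9 = 504
Sorted descending: 630, 504, 448, 192, 120, 90.
The fourth-highest RPN is 192 (FM-1).

192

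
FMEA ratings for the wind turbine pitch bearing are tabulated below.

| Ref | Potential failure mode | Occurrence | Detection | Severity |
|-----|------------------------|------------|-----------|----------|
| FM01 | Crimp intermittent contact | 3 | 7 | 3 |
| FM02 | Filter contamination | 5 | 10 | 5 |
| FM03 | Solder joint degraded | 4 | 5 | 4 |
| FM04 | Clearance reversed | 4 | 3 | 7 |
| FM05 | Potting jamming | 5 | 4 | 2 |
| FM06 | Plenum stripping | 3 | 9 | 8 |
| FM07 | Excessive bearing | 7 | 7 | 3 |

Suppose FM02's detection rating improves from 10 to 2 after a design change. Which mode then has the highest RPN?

FM06

RPN = Severity × Occurrence × Detection:
  FM01: 3 × 3 × 7 = 63
  FM02: 5 × 5 × 10 = 250
  FM03: 4 × 4 × 5 = 80
  FM04: 7 × 4 × 3 = 84
  FM05: 2 × 5 × 4 = 40
  FM06: 8 × 3 × 9 = 216
  FM07: 3 × 7 × 7 = 147
After action: FM02 → 5 × 5 × 2 = 50.
Revised RPNs: FM06=216, FM07=147, FM04=84, FM03=80, FM01=63, FM02=50, FM05=40.
Highest is now FM06 (216).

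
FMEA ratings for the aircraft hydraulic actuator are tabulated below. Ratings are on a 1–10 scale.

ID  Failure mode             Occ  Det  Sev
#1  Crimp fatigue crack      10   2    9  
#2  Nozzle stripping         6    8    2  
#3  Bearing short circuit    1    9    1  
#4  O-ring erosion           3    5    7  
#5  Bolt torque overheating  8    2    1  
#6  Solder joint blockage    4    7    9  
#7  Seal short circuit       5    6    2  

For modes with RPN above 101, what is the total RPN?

537

RPN = Severity × Occurrence × Detection:
  #1: 9 × 10 × 2 = 180
  #2: 2 × 6 × 8 = 96
  #3: 1 × 1 × 9 = 9
  #4: 7 × 3 × 5 = 105
  #5: 1 × 8 × 2 = 16
  #6: 9 × 4 × 7 = 252
  #7: 2 × 5 × 6 = 60
RPN > 101: #1 (180), #4 (105), #6 (252).
Sum: 180 + 105 + 252 = 537.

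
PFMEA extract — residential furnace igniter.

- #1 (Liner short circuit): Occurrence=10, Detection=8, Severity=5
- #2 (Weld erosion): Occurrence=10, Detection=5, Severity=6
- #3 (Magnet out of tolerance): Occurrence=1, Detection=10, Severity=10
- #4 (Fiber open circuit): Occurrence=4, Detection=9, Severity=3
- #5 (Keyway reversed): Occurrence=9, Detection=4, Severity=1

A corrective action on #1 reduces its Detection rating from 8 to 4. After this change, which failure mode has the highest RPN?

RPN = Severity × Occurrence × Detection:
  #1: 5 × 10 × 8 = 400
  #2: 6 × 10 × 5 = 300
  #3: 10 × 1 × 10 = 100
  #4: 3 × 4 × 9 = 108
  #5: 1 × 9 × 4 = 36
After action: #1 → 5 × 10 × 4 = 200.
Revised RPNs: #2=300, #1=200, #4=108, #3=100, #5=36.
Highest is now #2 (300).

#2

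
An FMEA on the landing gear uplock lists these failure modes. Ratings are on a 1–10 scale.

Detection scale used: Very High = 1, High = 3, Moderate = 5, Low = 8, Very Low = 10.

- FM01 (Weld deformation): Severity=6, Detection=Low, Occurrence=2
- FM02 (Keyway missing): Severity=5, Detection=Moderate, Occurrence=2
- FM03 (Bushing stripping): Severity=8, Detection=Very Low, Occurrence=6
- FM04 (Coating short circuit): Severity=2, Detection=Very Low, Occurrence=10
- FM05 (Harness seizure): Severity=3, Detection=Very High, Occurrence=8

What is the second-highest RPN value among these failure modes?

RPN = Severity × Occurrence × Detection:
  FM01: 6 × 2 × 8 = 96
  FM02: 5 × 2 × 5 = 50
  FM03: 8 × 6 × 10 = 480
  FM04: 2 × 10 × 10 = 200
  FM05: 3 × 8 × 1 = 24
Sorted descending: 480, 200, 96, 50, 24.
The second-highest RPN is 200 (FM04).

200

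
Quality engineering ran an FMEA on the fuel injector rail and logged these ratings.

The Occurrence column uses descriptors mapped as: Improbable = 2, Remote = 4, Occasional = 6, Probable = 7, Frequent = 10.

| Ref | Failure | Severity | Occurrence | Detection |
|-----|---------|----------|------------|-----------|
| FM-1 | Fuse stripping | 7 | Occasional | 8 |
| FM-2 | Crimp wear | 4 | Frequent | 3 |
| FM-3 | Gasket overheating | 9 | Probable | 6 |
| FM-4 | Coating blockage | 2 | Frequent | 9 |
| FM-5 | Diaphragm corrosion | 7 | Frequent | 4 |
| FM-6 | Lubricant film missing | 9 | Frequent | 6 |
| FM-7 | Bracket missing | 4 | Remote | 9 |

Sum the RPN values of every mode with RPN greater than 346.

RPN = Severity × Occurrence × Detection:
  FM-1: 7 × 6 × 8 = 336
  FM-2: 4 × 10 × 3 = 120
  FM-3: 9 × 7 × 6 = 378
  FM-4: 2 × 10 × 9 = 180
  FM-5: 7 × 10 × 4 = 280
  FM-6: 9 × 10 × 6 = 540
  FM-7: 4 × 4 × 9 = 144
RPN > 346: FM-3 (378), FM-6 (540).
Sum: 378 + 540 = 918.

918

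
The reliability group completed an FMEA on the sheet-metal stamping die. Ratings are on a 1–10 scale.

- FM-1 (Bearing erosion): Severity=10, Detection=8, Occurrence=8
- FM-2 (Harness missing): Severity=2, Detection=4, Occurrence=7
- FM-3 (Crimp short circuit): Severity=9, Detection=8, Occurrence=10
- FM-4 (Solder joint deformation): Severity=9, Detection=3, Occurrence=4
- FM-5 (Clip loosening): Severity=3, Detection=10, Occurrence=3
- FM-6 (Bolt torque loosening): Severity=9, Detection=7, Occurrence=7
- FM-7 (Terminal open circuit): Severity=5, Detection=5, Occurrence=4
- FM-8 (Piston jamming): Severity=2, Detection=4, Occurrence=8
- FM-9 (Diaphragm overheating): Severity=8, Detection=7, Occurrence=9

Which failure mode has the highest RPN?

FM-3

RPN = Severity × Occurrence × Detection:
  FM-1: 10 × 8 × 8 = 640
  FM-2: 2 × 7 × 4 = 56
  FM-3: 9 × 10 × 8 = 720
  FM-4: 9 × 4 × 3 = 108
  FM-5: 3 × 3 × 10 = 90
  FM-6: 9 × 7 × 7 = 441
  FM-7: 5 × 4 × 5 = 100
  FM-8: 2 × 8 × 4 = 64
  FM-9: 8 × 9 × 7 = 504
Highest RPN is 720 → FM-3.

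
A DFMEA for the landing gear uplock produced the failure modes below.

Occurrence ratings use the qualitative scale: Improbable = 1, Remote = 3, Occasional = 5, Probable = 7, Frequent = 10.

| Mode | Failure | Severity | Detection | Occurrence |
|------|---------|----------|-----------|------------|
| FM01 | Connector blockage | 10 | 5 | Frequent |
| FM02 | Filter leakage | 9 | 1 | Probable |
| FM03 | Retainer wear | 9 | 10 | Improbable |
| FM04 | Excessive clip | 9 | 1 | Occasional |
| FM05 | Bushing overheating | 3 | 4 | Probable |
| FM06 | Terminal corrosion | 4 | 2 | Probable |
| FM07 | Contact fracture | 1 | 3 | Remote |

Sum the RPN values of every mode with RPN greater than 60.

737

RPN = Severity × Occurrence × Detection:
  FM01: 10 × 10 × 5 = 500
  FM02: 9 × 7 × 1 = 63
  FM03: 9 × 1 × 10 = 90
  FM04: 9 × 5 × 1 = 45
  FM05: 3 × 7 × 4 = 84
  FM06: 4 × 7 × 2 = 56
  FM07: 1 × 3 × 3 = 9
RPN > 60: FM01 (500), FM02 (63), FM03 (90), FM05 (84).
Sum: 500 + 63 + 90 + 84 = 737.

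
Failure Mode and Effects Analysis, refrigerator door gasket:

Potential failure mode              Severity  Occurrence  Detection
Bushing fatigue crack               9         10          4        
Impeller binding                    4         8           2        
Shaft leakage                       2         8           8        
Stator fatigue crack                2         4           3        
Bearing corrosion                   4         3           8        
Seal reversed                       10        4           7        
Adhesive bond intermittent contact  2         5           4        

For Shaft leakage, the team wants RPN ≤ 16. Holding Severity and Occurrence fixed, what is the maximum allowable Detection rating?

1

Shaft leakage: S=2, O=8, D=8 → current RPN = 128.
Fixed product = 16. Need 16 × D ≤ 16, so D ≤ 16/16 = 1.00.
Maximum integer Detection rating = 1 (gives RPN 16; D=2 would give 32 > 16).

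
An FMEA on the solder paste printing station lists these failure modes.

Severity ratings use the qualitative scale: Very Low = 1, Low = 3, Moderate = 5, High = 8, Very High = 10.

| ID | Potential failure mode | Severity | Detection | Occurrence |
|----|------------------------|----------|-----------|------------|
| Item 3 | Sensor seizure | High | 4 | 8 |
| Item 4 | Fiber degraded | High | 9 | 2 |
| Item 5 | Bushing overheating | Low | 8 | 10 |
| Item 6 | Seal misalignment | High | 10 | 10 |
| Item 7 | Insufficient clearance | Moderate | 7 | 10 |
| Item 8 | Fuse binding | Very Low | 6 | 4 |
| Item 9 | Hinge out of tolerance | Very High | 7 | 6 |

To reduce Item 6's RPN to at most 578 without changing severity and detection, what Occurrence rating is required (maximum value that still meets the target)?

7

Item 6: S=8, O=10, D=10 → current RPN = 800.
Fixed product = 80. Need 80 × O ≤ 578, so O ≤ 578/80 = 7.22.
Maximum integer Occurrence rating = 7 (gives RPN 560; O=8 would give 640 > 578).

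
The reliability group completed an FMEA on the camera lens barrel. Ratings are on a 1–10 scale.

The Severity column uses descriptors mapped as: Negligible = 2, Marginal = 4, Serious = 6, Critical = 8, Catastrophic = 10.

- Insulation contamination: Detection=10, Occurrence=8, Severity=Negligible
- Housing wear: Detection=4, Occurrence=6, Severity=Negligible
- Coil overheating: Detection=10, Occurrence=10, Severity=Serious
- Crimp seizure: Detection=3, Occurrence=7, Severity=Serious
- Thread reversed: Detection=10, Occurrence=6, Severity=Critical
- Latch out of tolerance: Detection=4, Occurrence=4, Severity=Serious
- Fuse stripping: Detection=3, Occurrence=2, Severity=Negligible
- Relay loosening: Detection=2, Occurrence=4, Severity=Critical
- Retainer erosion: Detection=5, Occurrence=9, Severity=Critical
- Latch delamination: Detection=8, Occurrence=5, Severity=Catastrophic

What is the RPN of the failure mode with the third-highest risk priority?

RPN = Severity × Occurrence × Detection:
  Insulation contamination: 2 × 8 × 10 = 160
  Housing wear: 2 × 6 × 4 = 48
  Coil overheating: 6 × 10 × 10 = 600
  Crimp seizure: 6 × 7 × 3 = 126
  Thread reversed: 8 × 6 × 10 = 480
  Latch out of tolerance: 6 × 4 × 4 = 96
  Fuse stripping: 2 × 2 × 3 = 12
  Relay loosening: 8 × 4 × 2 = 64
  Retainer erosion: 8 × 9 × 5 = 360
  Latch delamination: 10 × 5 × 8 = 400
Sorted descending: 600, 480, 400, 360, 160, 126, 96, 64, 48, 12.
The third-highest RPN is 400 (Latch delamination).

400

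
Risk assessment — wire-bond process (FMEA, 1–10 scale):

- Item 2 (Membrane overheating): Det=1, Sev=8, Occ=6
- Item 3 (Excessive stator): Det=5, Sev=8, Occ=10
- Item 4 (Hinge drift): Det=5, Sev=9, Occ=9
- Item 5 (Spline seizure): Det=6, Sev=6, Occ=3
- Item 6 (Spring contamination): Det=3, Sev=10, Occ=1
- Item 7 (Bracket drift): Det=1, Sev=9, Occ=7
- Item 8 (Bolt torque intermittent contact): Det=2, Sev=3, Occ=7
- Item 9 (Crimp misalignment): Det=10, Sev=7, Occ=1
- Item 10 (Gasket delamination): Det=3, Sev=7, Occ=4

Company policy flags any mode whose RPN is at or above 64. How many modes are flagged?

RPN = Severity × Occurrence × Detection:
  Item 2: 8 × 6 × 1 = 48
  Item 3: 8 × 10 × 5 = 400
  Item 4: 9 × 9 × 5 = 405
  Item 5: 6 × 3 × 6 = 108
  Item 6: 10 × 1 × 3 = 30
  Item 7: 9 × 7 × 1 = 63
  Item 8: 3 × 7 × 2 = 42
  Item 9: 7 × 1 × 10 = 70
  Item 10: 7 × 4 × 3 = 84
Modes with RPN ≥ 64: Item 3 (400), Item 4 (405), Item 5 (108), Item 9 (70), Item 10 (84) → 5.

5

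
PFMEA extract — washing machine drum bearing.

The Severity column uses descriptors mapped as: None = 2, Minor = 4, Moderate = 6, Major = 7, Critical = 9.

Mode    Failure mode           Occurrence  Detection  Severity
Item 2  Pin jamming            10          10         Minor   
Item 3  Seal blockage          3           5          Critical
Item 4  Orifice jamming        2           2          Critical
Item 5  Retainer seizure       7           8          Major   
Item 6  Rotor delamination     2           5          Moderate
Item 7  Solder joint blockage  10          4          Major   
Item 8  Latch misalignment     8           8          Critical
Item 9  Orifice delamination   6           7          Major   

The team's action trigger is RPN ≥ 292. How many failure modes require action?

4

RPN = Severity × Occurrence × Detection:
  Item 2: 4 × 10 × 10 = 400
  Item 3: 9 × 3 × 5 = 135
  Item 4: 9 × 2 × 2 = 36
  Item 5: 7 × 7 × 8 = 392
  Item 6: 6 × 2 × 5 = 60
  Item 7: 7 × 10 × 4 = 280
  Item 8: 9 × 8 × 8 = 576
  Item 9: 7 × 6 × 7 = 294
Modes with RPN ≥ 292: Item 2 (400), Item 5 (392), Item 8 (576), Item 9 (294) → 4.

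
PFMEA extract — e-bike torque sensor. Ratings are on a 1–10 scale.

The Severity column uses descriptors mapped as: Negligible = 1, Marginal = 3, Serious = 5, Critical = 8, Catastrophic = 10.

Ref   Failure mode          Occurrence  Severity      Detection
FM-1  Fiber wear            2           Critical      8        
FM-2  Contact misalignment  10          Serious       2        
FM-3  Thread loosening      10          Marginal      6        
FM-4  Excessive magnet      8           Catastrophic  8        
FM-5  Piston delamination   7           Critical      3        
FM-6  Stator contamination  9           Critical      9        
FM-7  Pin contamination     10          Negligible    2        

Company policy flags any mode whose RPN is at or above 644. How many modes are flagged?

1

RPN = Severity × Occurrence × Detection:
  FM-1: 8 × 2 × 8 = 128
  FM-2: 5 × 10 × 2 = 100
  FM-3: 3 × 10 × 6 = 180
  FM-4: 10 × 8 × 8 = 640
  FM-5: 8 × 7 × 3 = 168
  FM-6: 8 × 9 × 9 = 648
  FM-7: 1 × 10 × 2 = 20
Modes with RPN ≥ 644: FM-6 (648) → 1.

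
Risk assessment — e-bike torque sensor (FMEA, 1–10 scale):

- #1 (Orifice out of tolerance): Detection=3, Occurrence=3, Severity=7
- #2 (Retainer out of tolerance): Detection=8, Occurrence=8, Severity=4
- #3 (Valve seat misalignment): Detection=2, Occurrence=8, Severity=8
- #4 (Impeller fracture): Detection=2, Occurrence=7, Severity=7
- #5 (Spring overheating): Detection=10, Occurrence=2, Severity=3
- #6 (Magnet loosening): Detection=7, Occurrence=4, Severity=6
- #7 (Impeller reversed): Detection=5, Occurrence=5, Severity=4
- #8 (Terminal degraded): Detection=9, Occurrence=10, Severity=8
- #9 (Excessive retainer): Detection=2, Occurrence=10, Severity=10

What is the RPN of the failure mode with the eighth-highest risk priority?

RPN = Severity × Occurrence × Detection:
  #1: 7 × 3 × 3 = 63
  #2: 4 × 8 × 8 = 256
  #3: 8 × 8 × 2 = 128
  #4: 7 × 7 × 2 = 98
  #5: 3 × 2 × 10 = 60
  #6: 6 × 4 × 7 = 168
  #7: 4 × 5 × 5 = 100
  #8: 8 × 10 × 9 = 720
  #9: 10 × 10 × 2 = 200
Sorted descending: 720, 256, 200, 168, 128, 100, 98, 63, 60.
The eighth-highest RPN is 63 (#1).

63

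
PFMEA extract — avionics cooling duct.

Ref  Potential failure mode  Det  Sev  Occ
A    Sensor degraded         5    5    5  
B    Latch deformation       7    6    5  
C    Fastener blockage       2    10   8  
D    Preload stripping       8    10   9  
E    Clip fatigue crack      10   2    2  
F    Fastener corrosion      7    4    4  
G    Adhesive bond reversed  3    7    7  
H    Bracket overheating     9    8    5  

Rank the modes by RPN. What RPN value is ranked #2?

RPN = Severity × Occurrence × Detection:
  A: 5 × 5 × 5 = 125
  B: 6 × 5 × 7 = 210
  C: 10 × 8 × 2 = 160
  D: 10 × 9 × 8 = 720
  E: 2 × 2 × 10 = 40
  F: 4 × 4 × 7 = 112
  G: 7 × 7 × 3 = 147
  H: 8 × 5 × 9 = 360
Sorted descending: 720, 360, 210, 160, 147, 125, 112, 40.
The second-highest RPN is 360 (H).

360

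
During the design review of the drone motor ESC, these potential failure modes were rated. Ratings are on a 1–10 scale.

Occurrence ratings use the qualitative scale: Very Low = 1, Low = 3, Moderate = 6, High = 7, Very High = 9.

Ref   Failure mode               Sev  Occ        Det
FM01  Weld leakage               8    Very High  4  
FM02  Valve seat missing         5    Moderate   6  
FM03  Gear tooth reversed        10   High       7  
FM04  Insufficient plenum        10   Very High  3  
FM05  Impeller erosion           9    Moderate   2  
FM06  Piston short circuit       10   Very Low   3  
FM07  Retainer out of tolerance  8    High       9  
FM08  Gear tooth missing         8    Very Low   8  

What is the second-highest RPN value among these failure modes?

490

RPN = Severity × Occurrence × Detection:
  FM01: 8 × 9 × 4 = 288
  FM02: 5 × 6 × 6 = 180
  FM03: 10 × 7 × 7 = 490
  FM04: 10 × 9 × 3 = 270
  FM05: 9 × 6 × 2 = 108
  FM06: 10 × 1 × 3 = 30
  FM07: 8 × 7 × 9 = 504
  FM08: 8 × 1 × 8 = 64
Sorted descending: 504, 490, 288, 270, 180, 108, 64, 30.
The second-highest RPN is 490 (FM03).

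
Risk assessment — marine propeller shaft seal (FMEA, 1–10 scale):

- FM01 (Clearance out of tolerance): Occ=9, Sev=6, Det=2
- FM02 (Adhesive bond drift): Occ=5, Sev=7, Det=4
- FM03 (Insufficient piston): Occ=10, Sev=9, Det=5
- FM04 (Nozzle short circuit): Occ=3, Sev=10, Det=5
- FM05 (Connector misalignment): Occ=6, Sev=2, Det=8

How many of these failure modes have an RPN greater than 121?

RPN = Severity × Occurrence × Detection:
  FM01: 6 × 9 × 2 = 108
  FM02: 7 × 5 × 4 = 140
  FM03: 9 × 10 × 5 = 450
  FM04: 10 × 3 × 5 = 150
  FM05: 2 × 6 × 8 = 96
Modes with RPN > 121: FM02 (140), FM03 (450), FM04 (150) → 3.

3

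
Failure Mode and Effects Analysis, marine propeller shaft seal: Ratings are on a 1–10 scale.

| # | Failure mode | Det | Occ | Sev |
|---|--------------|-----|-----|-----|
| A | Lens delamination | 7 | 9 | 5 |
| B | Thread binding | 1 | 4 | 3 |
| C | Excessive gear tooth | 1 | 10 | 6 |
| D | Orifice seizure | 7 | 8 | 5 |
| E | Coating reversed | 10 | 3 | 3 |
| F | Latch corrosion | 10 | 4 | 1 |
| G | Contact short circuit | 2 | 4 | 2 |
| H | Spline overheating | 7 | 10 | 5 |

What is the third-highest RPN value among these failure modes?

280

RPN = Severity × Occurrence × Detection:
  A: 5 × 9 × 7 = 315
  B: 3 × 4 × 1 = 12
  C: 6 × 10 × 1 = 60
  D: 5 × 8 × 7 = 280
  E: 3 × 3 × 10 = 90
  F: 1 × 4 × 10 = 40
  G: 2 × 4 × 2 = 16
  H: 5 × 10 × 7 = 350
Sorted descending: 350, 315, 280, 90, 60, 40, 16, 12.
The third-highest RPN is 280 (D).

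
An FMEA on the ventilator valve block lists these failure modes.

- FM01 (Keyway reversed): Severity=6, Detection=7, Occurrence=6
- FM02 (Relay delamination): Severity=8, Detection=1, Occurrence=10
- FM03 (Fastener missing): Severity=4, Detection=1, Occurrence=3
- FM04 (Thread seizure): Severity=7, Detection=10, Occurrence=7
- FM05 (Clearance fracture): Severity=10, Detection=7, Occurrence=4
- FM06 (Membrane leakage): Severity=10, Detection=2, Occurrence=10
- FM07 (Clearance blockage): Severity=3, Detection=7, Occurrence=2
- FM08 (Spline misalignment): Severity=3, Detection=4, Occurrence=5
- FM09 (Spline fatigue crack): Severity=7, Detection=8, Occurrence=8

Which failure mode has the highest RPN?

RPN = Severity × Occurrence × Detection:
  FM01: 6 × 6 × 7 = 252
  FM02: 8 × 10 × 1 = 80
  FM03: 4 × 3 × 1 = 12
  FM04: 7 × 7 × 10 = 490
  FM05: 10 × 4 × 7 = 280
  FM06: 10 × 10 × 2 = 200
  FM07: 3 × 2 × 7 = 42
  FM08: 3 × 5 × 4 = 60
  FM09: 7 × 8 × 8 = 448
Highest RPN is 490 → FM04.

FM04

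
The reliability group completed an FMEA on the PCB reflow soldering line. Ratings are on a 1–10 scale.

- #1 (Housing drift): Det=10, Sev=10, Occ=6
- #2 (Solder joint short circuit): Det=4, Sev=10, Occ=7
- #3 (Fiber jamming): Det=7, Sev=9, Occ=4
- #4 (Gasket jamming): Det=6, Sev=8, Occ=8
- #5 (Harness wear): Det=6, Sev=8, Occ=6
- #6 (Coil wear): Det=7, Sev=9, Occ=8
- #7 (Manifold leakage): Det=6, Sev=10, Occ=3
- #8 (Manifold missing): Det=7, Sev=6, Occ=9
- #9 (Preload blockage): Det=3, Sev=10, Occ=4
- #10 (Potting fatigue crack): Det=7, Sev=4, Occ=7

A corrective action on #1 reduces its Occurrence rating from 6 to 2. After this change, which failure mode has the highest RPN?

RPN = Severity × Occurrence × Detection:
  #1: 10 × 6 × 10 = 600
  #2: 10 × 7 × 4 = 280
  #3: 9 × 4 × 7 = 252
  #4: 8 × 8 × 6 = 384
  #5: 8 × 6 × 6 = 288
  #6: 9 × 8 × 7 = 504
  #7: 10 × 3 × 6 = 180
  #8: 6 × 9 × 7 = 378
  #9: 10 × 4 × 3 = 120
  #10: 4 × 7 × 7 = 196
After action: #1 → 10 × 2 × 10 = 200.
Revised RPNs: #6=504, #4=384, #8=378, #5=288, #2=280, #3=252, #1=200, #10=196, #7=180, #9=120.
Highest is now #6 (504).

#6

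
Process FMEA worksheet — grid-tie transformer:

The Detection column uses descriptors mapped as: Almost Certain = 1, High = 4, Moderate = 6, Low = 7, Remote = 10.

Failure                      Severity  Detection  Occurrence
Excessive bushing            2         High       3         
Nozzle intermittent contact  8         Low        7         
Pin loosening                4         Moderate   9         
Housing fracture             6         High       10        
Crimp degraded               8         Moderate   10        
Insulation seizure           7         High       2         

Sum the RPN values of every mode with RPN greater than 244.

RPN = Severity × Occurrence × Detection:
  Excessive bushing: 2 × 3 × 4 = 24
  Nozzle intermittent contact: 8 × 7 × 7 = 392
  Pin loosening: 4 × 9 × 6 = 216
  Housing fracture: 6 × 10 × 4 = 240
  Crimp degraded: 8 × 10 × 6 = 480
  Insulation seizure: 7 × 2 × 4 = 56
RPN > 244: Nozzle intermittent contact (392), Crimp degraded (480).
Sum: 392 + 480 = 872.

872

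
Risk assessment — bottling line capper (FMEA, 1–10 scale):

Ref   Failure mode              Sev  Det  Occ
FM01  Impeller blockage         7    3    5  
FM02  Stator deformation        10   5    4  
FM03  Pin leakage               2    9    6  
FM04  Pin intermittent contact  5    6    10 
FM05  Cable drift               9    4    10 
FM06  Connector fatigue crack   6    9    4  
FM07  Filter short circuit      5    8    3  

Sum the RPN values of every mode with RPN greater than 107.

1304

RPN = Severity × Occurrence × Detection:
  FM01: 7 × 5 × 3 = 105
  FM02: 10 × 4 × 5 = 200
  FM03: 2 × 6 × 9 = 108
  FM04: 5 × 10 × 6 = 300
  FM05: 9 × 10 × 4 = 360
  FM06: 6 × 4 × 9 = 216
  FM07: 5 × 3 × 8 = 120
RPN > 107: FM02 (200), FM03 (108), FM04 (300), FM05 (360), FM06 (216), FM07 (120).
Sum: 200 + 108 + 300 + 360 + 216 + 120 = 1304.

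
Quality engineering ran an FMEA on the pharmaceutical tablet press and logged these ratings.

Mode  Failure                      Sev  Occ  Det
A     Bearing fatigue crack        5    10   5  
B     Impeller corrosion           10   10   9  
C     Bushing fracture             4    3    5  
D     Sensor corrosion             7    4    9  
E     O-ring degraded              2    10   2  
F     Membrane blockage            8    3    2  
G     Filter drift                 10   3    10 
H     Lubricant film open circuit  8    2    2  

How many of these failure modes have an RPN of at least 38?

RPN = Severity × Occurrence × Detection:
  A: 5 × 10 × 5 = 250
  B: 10 × 10 × 9 = 900
  C: 4 × 3 × 5 = 60
  D: 7 × 4 × 9 = 252
  E: 2 × 10 × 2 = 40
  F: 8 × 3 × 2 = 48
  G: 10 × 3 × 10 = 300
  H: 8 × 2 × 2 = 32
Modes with RPN ≥ 38: A (250), B (900), C (60), D (252), E (40), F (48), G (300) → 7.

7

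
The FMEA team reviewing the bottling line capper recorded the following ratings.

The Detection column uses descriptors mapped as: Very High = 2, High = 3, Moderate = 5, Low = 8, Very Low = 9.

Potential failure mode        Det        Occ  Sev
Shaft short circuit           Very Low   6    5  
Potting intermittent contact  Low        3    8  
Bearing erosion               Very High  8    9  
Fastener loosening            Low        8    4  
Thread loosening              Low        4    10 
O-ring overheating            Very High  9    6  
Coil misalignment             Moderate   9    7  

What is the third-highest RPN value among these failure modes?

RPN = Severity × Occurrence × Detection:
  Shaft short circuit: 5 × 6 × 9 = 270
  Potting intermittent contact: 8 × 3 × 8 = 192
  Bearing erosion: 9 × 8 × 2 = 144
  Fastener loosening: 4 × 8 × 8 = 256
  Thread loosening: 10 × 4 × 8 = 320
  O-ring overheating: 6 × 9 × 2 = 108
  Coil misalignment: 7 × 9 × 5 = 315
Sorted descending: 320, 315, 270, 256, 192, 144, 108.
The third-highest RPN is 270 (Shaft short circuit).

270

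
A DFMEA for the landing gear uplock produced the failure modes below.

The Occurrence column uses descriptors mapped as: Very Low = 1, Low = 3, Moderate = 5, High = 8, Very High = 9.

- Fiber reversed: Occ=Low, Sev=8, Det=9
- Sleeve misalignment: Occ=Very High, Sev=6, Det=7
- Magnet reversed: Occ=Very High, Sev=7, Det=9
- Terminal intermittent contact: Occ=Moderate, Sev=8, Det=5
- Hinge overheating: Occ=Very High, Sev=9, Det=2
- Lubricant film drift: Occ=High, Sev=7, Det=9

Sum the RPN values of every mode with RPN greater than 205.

RPN = Severity × Occurrence × Detection:
  Fiber reversed: 8 × 3 × 9 = 216
  Sleeve misalignment: 6 × 9 × 7 = 378
  Magnet reversed: 7 × 9 × 9 = 567
  Terminal intermittent contact: 8 × 5 × 5 = 200
  Hinge overheating: 9 × 9 × 2 = 162
  Lubricant film drift: 7 × 8 × 9 = 504
RPN > 205: Fiber reversed (216), Sleeve misalignment (378), Magnet reversed (567), Lubricant film drift (504).
Sum: 216 + 378 + 567 + 504 = 1665.

1665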